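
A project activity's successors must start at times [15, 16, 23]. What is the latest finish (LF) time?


LF = min of all successor start times
Successors start at: [15, 16, 23]
LF = min(15, 16, 23)
= 15


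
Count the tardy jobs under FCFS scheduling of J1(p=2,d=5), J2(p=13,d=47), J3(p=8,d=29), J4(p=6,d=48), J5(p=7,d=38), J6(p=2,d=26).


Completion vs due date:
  J1: C=2, d=5 → on time
  J2: C=15, d=47 → on time
  J3: C=23, d=29 → on time
  J4: C=29, d=48 → on time
  J5: C=36, d=38 → on time
  J6: C=38, d=26 → TARDY
Tardy jobs: J6
Count = 1


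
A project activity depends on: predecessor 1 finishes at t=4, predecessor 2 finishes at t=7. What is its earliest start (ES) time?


ES = max of all predecessor completion times
Predecessors: [4, 7]
ES = max(4, 7)
= 7


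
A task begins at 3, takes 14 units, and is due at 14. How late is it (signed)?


Completion = 3 + 14 = 17
Lateness = C - d = 17 - 14
= 3


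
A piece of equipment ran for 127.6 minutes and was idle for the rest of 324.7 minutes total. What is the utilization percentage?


Utilization = busy / total × 100
= 127.6 / 324.7 × 100
= 39.3%


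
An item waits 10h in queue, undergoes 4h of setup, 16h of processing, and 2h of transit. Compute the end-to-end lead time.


Lead time = queue + setup + processing + transit
= 10 + 4 + 16 + 2
= 32 hours


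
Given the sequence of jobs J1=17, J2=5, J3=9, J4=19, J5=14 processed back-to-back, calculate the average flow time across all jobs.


Completion times:
  J1: completes at 17
  J2: completes at 22
  J3: completes at 31
  J4: completes at 50
  J5: completes at 64
Sum = 184
Average = 184/5
= 36.80


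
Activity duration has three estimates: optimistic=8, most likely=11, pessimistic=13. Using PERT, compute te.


te = (o + 4m + p) / 6
= (8 + 4×11 + 13) / 6
= (8 + 44 + 13) / 6
= 65 / 6
= 10.83


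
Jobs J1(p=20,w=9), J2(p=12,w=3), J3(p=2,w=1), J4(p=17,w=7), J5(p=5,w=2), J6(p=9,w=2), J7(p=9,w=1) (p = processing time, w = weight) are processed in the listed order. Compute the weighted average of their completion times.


Completion times:
  J1: C=20, w×C=9×20=180
  J2: C=32, w×C=3×32=96
  J3: C=34, w×C=1×34=34
  J4: C=51, w×C=7×51=357
  J5: C=56, w×C=2×56=112
  J6: C=65, w×C=2×65=130
  J7: C=74, w×C=1×74=74
Sum w×C = 983
Sum w = 25
Weighted avg = 983/25
= 39.32


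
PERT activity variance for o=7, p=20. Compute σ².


σ² = ((p - o) / 6)² = (p - o)² / 36
= (20 - 7)² / 36
= 13² / 36
= 169 / 36
= 4.6944


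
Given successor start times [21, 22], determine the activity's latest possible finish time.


LF = min of all successor start times
Successors start at: [21, 22]
LF = min(21, 22)
= 21


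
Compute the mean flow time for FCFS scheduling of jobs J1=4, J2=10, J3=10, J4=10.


Completion times:
  J1: completes at 4
  J2: completes at 14
  J3: completes at 24
  J4: completes at 34
Sum = 76
Average = 76/4
= 19.00


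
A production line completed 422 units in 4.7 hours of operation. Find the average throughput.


Throughput = units / time
= 422 / 4.7
= 89.8 units/hour


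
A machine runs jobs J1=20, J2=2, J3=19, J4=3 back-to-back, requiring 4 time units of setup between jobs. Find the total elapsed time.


Makespan = Σ processing + (n-1) × setup
= (20 + 2 + 19 + 3) + (4-1)×4
= 44 + 12
= 56 time units


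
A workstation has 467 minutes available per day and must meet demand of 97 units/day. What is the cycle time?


Cycle time = available time / demand
= 467 / 97
= 4.81 min/unit


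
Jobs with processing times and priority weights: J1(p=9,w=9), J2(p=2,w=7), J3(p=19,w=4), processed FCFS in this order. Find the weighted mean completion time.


Completion times:
  J1: C=9, w×C=9×9=81
  J2: C=11, w×C=7×11=77
  J3: C=30, w×C=4×30=120
Sum w×C = 278
Sum w = 20
Weighted avg = 278/20
= 13.90


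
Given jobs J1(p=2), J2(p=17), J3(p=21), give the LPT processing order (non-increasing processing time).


LPT: sort by longest processing time first
  J3: p=21
  J2: p=17
  J1: p=2
Order: J3 → J2 → J1


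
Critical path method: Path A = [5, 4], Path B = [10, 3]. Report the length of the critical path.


Path A: 5 + 4 = 9
Path B: 10 + 3 = 13
Critical path = longest = max(9, 13)
= 13 (Path B)


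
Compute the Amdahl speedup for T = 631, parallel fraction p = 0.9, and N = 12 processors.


Amdahl's law: T_p = T × ((1-p) + p/N)
= 631 × ((1-0.9) + 0.9/12)
= 631 × (0.10 + 0.0750)
= 631 × 0.1750
= 110.42
Speedup = 631/110.42
= 5.71×


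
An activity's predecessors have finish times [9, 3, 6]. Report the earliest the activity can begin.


ES = max of all predecessor completion times
Predecessors: [9, 3, 6]
ES = max(9, 3, 6)
= 9


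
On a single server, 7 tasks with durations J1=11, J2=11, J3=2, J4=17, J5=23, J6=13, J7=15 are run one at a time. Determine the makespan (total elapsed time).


Sequential makespan: sum all processing times
= 11 + 11 + 2 + 17 + 23 + 13 + 15
= 92 time units


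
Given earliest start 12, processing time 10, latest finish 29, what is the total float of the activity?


EF = ES + duration = 12 + 10 = 22
LS = LF - duration = 29 - 10 = 19
Total Float = LF - EF = 29 - 22
(or LS - ES = 19 - 12)
= 7


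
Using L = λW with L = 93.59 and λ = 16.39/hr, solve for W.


Little's law: L = λW → W = L / λ
= 93.59 / 16.39
= 5.71 hours


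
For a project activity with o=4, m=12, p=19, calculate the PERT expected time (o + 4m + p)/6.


te = (o + 4m + p) / 6
= (4 + 4×12 + 19) / 6
= (4 + 48 + 19) / 6
= 71 / 6
= 11.83


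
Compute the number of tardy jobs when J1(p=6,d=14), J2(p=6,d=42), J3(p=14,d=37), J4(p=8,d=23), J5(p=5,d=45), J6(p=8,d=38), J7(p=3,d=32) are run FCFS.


Completion vs due date:
  J1: C=6, d=14 → on time
  J2: C=12, d=42 → on time
  J3: C=26, d=37 → on time
  J4: C=34, d=23 → TARDY
  J5: C=39, d=45 → on time
  J6: C=47, d=38 → TARDY
  J7: C=50, d=32 → TARDY
Tardy jobs: J4, J6, J7
Count = 3


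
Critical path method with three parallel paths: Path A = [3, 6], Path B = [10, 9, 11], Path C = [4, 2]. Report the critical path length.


Path A: 3 + 6 = 9
Path B: 10 + 9 + 11 = 30
Path C: 4 + 2 = 6
Critical path = longest = max(9, 30, 6)
= 30 (Path B)


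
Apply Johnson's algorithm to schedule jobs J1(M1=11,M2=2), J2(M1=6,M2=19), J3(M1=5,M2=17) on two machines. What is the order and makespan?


Johnson's rule:
Group 1 (M1≤M2, sort by M1): ['J3', 'J2']
Group 2 (M1>M2, sort desc M2): ['J1']
Sequence: J3 → J2 → J1
Makespan calculation:
  J3: M1 done=5, M2 done=22
  J2: M1 done=11, M2 done=41
  J1: M1 done=22, M2 done=43
= Sequence: J3 → J2 → J1, Makespan: 43


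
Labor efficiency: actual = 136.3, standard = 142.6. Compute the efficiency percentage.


Efficiency = (actual / standard) × 100
= (136.3 / 142.6) × 100
= 95.6%


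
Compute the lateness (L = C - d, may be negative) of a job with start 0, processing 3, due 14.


Completion = 0 + 3 = 3
Lateness = C - d = 3 - 14
= -11


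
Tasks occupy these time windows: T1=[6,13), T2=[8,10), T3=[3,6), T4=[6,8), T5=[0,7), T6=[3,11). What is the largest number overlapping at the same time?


Check each time point for overlaps:
  t=6: 4 tasks active (T1, T4, T5, T6)
Max concurrent = 4


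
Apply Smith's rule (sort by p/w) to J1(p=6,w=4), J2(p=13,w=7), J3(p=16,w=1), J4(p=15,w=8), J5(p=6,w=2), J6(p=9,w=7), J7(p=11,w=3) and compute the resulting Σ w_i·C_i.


WSPT order (by p/w): J6 → J1 → J2 → J4 → J5 → J7 → J3
  J6: C=9, w·C=7×9=63
  J1: C=15, w·C=4×15=60
  J2: C=28, w·C=7×28=196
  J4: C=43, w·C=8×43=344
  J5: C=49, w·C=2×49=98
  J7: C=60, w·C=3×60=180
  J3: C=76, w·C=1×76=76
Σ w·C = 1017
= 1017


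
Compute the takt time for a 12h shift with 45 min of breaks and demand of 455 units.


Available = 12×60 - 45 = 675 min
Takt time = 675 / 455
= 1.48 min/unit


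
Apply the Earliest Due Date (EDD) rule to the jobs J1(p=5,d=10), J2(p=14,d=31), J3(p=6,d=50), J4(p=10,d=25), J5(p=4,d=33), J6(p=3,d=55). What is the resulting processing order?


EDD: sort by earliest due date
  J1: d=10, p=5
  J4: d=25, p=10
  J2: d=31, p=14
  J5: d=33, p=4
  J3: d=50, p=6
  J6: d=55, p=3
Order: J1 → J4 → J2 → J5 → J3 → J6


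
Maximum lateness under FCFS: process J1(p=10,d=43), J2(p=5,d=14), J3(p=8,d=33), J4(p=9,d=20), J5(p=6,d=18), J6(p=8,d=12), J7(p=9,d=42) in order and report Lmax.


Lateness per job (L = C - d):
  J1: C=10, d=43, L=-33
  J2: C=15, d=14, L=1
  J3: C=23, d=33, L=-10
  J4: C=32, d=20, L=12
  J5: C=38, d=18, L=20
  J6: C=46, d=12, L=34
  J7: C=55, d=42, L=13
Lmax = max(-33, 1, -10, 12, 20, 34, 13)
= 34


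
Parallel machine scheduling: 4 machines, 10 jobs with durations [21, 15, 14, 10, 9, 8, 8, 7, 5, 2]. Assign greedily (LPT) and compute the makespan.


Jobs (LPT sorted): [21, 15, 14, 10, 9, 8, 8, 7, 5, 2]
Machines: 4
  J=21 → Machine 1 (load: 0+21=21)
  J=15 → Machine 2 (load: 0+15=15)
  J=14 → Machine 3 (load: 0+14=14)
  J=10 → Machine 4 (load: 0+10=10)
  J=9 → Machine 4 (load: 10+9=19)
  J=8 → Machine 3 (load: 14+8=22)
  J=8 → Machine 2 (load: 15+8=23)
  J=7 → Machine 4 (load: 19+7=26)
  J=5 → Machine 1 (load: 21+5=26)
  J=2 → Machine 3 (load: 22+2=24)
Machine loads: [26, 23, 24, 26]
Makespan = max = 26 time units


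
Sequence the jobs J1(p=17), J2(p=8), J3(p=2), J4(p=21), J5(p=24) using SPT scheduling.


SPT: sort by shortest processing time
  J3: p=2
  J2: p=8
  J1: p=17
  J4: p=21
  J5: p=24
Order: J3 → J2 → J1 → J4 → J5


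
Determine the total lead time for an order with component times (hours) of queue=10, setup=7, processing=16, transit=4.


Lead time = queue + setup + processing + transit
= 10 + 7 + 16 + 4
= 37 hours


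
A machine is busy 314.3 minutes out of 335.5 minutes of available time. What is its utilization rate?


Utilization = busy / total × 100
= 314.3 / 335.5 × 100
= 93.7%


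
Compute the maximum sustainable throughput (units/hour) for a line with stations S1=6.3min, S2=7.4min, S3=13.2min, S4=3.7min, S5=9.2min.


Bottleneck = longest station time
Station times: [6.3, 7.4, 13.2, 3.7, 9.2]
Max = 13.2 min
Rate = 60 / 13.2
= 4.55 units/hour (bottleneck: 13.2min)


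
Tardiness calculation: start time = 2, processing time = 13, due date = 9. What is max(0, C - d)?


Completion = start + processing = 2 + 13 = 15
Tardiness = max(0, C - d) = max(0, 15 - 9)
= max(0, 6)
= 6


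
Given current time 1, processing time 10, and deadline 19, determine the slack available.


Slack = due - current_time - processing
= 19 - 1 - 10
= 8


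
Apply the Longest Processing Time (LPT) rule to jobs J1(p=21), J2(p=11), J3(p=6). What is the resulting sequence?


LPT: sort by longest processing time first
  J1: p=21
  J2: p=11
  J3: p=6
Order: J1 → J2 → J3


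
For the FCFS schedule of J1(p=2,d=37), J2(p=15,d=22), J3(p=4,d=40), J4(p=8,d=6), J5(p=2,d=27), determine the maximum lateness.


Lateness per job (L = C - d):
  J1: C=2, d=37, L=-35
  J2: C=17, d=22, L=-5
  J3: C=21, d=40, L=-19
  J4: C=29, d=6, L=23
  J5: C=31, d=27, L=4
Lmax = max(-35, -5, -19, 23, 4)
= 23


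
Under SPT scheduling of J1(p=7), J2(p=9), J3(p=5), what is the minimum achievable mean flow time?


SPT order: J3 → J1 → J2
Completion times:
  J3: C=5
  J1: C=12
  J2: C=21
Sum = 38, n = 3
Mean flow = 38/3
= 12.67


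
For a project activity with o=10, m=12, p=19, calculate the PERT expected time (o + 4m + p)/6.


te = (o + 4m + p) / 6
= (10 + 4×12 + 19) / 6
= (10 + 48 + 19) / 6
= 77 / 6
= 12.83


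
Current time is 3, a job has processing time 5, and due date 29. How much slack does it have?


Slack = due - current_time - processing
= 29 - 3 - 5
= 21


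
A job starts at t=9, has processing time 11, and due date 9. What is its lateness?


Completion = 9 + 11 = 20
Lateness = C - d = 20 - 9
= 11


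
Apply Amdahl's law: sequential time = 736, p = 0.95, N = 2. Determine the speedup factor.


Amdahl's law: T_p = T × ((1-p) + p/N)
= 736 × ((1-0.95) + 0.95/2)
= 736 × (0.05 + 0.4750)
= 736 × 0.5250
= 386.40
Speedup = 736/386.40
= 1.90×


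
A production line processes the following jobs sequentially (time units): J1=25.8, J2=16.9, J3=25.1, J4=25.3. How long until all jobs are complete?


Sequential makespan: sum all processing times
= 25.8 + 16.9 + 25.1 + 25.3
= 93.1 time units


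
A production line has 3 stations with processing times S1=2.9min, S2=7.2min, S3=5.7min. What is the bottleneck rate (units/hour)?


Bottleneck = longest station time
Station times: [2.9, 7.2, 5.7]
Max = 7.2 min
Rate = 60 / 7.2
= 8.33 units/hour (bottleneck: 7.2min)


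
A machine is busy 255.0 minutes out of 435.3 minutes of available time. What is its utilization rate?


Utilization = busy / total × 100
= 255.0 / 435.3 × 100
= 58.6%


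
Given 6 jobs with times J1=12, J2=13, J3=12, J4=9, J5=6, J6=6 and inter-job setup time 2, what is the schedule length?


Makespan = Σ processing + (n-1) × setup
= (12 + 13 + 12 + 9 + 6 + 6) + (6-1)×2
= 58 + 10
= 68 time units


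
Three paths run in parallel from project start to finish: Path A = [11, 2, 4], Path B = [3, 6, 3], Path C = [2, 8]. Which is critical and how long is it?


Path A: 11 + 2 + 4 = 17
Path B: 3 + 6 + 3 = 12
Path C: 2 + 8 = 10
Critical path = longest = max(17, 12, 10)
= 17 (Path A)


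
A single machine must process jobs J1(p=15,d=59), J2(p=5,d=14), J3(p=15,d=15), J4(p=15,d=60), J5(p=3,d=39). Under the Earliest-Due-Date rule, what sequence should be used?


EDD: sort by earliest due date
  J2: d=14, p=5
  J3: d=15, p=15
  J5: d=39, p=3
  J1: d=59, p=15
  J4: d=60, p=15
Order: J2 → J3 → J5 → J1 → J4


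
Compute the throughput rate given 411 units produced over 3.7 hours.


Throughput = units / time
= 411 / 3.7
= 111.1 units/hour


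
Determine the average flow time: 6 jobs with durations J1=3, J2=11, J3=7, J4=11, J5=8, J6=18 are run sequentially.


Completion times:
  J1: completes at 3
  J2: completes at 14
  J3: completes at 21
  J4: completes at 32
  J5: completes at 40
  J6: completes at 58
Sum = 168
Average = 168/6
= 28.00


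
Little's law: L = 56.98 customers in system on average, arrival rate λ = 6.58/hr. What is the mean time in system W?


Little's law: L = λW → W = L / λ
= 56.98 / 6.58
= 8.66 hours


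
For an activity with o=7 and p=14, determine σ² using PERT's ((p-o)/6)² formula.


σ² = ((p - o) / 6)² = (p - o)² / 36
= (14 - 7)² / 36
= 7² / 36
= 49 / 36
= 1.3611


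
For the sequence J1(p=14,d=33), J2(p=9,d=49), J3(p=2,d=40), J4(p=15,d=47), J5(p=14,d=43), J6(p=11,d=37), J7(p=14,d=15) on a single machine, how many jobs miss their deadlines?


Completion vs due date:
  J1: C=14, d=33 → on time
  J2: C=23, d=49 → on time
  J3: C=25, d=40 → on time
  J4: C=40, d=47 → on time
  J5: C=54, d=43 → TARDY
  J6: C=65, d=37 → TARDY
  J7: C=79, d=15 → TARDY
Tardy jobs: J5, J6, J7
Count = 3


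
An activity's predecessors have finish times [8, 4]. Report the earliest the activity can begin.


ES = max of all predecessor completion times
Predecessors: [8, 4]
ES = max(8, 4)
= 8


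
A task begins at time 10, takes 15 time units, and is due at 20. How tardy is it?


Completion = start + processing = 10 + 15 = 25
Tardiness = max(0, C - d) = max(0, 25 - 20)
= max(0, 5)
= 5


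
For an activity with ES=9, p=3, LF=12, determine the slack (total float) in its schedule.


EF = ES + duration = 9 + 3 = 12
LS = LF - duration = 12 - 3 = 9
Total Float = LF - EF = 12 - 12
(or LS - ES = 9 - 9)
= 0


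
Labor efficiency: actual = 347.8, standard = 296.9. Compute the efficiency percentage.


Efficiency = (actual / standard) × 100
= (347.8 / 296.9) × 100
= 117.1%


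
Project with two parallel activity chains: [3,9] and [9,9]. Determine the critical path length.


Path A: 3 + 9 = 12
Path B: 9 + 9 = 18
Critical path = longest = max(12, 18)
= 18 (Path B)


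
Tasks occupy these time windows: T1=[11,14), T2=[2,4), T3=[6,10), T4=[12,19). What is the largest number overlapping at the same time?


Check each time point for overlaps:
  t=12: 2 tasks active (T1, T4)
Max concurrent = 2


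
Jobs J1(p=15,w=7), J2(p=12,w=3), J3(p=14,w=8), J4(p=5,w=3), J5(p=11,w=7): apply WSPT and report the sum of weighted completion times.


WSPT order (by p/w): J5 → J4 → J3 → J1 → J2
  J5: C=11, w·C=7×11=77
  J4: C=16, w·C=3×16=48
  J3: C=30, w·C=8×30=240
  J1: C=45, w·C=7×45=315
  J2: C=57, w·C=3×57=171
Σ w·C = 851
= 851


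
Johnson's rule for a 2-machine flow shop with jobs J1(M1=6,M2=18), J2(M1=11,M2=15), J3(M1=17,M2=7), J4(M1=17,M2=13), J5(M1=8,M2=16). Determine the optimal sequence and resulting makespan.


Johnson's rule:
Group 1 (M1≤M2, sort by M1): ['J1', 'J5', 'J2']
Group 2 (M1>M2, sort desc M2): ['J4', 'J3']
Sequence: J1 → J5 → J2 → J4 → J3
Makespan calculation:
  J1: M1 done=6, M2 done=24
  J5: M1 done=14, M2 done=40
  J2: M1 done=25, M2 done=55
  J4: M1 done=42, M2 done=68
  J3: M1 done=59, M2 done=75
= Sequence: J1 → J5 → J2 → J4 → J3, Makespan: 75


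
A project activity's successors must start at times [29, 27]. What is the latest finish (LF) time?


LF = min of all successor start times
Successors start at: [29, 27]
LF = min(29, 27)
= 27


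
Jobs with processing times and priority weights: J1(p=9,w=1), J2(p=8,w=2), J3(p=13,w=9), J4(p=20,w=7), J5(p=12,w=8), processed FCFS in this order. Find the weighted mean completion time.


Completion times:
  J1: C=9, w×C=1×9=9
  J2: C=17, w×C=2×17=34
  J3: C=30, w×C=9×30=270
  J4: C=50, w×C=7×50=350
  J5: C=62, w×C=8×62=496
Sum w×C = 1159
Sum w = 27
Weighted avg = 1159/27
= 42.93


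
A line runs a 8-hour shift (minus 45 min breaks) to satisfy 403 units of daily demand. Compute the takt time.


Available = 8×60 - 45 = 435 min
Takt time = 435 / 403
= 1.08 min/unit


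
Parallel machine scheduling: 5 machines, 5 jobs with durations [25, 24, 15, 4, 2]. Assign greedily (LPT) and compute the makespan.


Jobs (LPT sorted): [25, 24, 15, 4, 2]
Machines: 5
  J=25 → Machine 1 (load: 0+25=25)
  J=24 → Machine 2 (load: 0+24=24)
  J=15 → Machine 3 (load: 0+15=15)
  J=4 → Machine 4 (load: 0+4=4)
  J=2 → Machine 5 (load: 0+2=2)
Machine loads: [25, 24, 15, 4, 2]
Makespan = max = 25 time units


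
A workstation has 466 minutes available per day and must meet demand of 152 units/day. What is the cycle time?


Cycle time = available time / demand
= 466 / 152
= 3.07 min/unit


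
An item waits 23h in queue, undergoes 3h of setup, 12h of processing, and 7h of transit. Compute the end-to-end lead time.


Lead time = queue + setup + processing + transit
= 23 + 3 + 12 + 7
= 45 hours


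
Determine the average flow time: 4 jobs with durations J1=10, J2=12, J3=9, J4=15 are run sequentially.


Completion times:
  J1: completes at 10
  J2: completes at 22
  J3: completes at 31
  J4: completes at 46
Sum = 109
Average = 109/4
= 27.25


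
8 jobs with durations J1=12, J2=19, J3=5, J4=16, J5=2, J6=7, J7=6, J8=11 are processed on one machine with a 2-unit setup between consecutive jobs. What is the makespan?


Makespan = Σ processing + (n-1) × setup
= (12 + 19 + 5 + 16 + 2 + 7 + 6 + 11) + (8-1)×2
= 78 + 14
= 92 time units


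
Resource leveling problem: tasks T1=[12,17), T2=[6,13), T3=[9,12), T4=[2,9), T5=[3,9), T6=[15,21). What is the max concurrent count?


Check each time point for overlaps:
  t=6: 3 tasks active (T2, T4, T5)
Max concurrent = 3


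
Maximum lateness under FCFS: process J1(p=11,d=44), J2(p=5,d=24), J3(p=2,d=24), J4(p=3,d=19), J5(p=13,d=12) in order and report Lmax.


Lateness per job (L = C - d):
  J1: C=11, d=44, L=-33
  J2: C=16, d=24, L=-8
  J3: C=18, d=24, L=-6
  J4: C=21, d=19, L=2
  J5: C=34, d=12, L=22
Lmax = max(-33, -8, -6, 2, 22)
= 22


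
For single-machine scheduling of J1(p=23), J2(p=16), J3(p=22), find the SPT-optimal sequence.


SPT: sort by shortest processing time
  J2: p=16
  J3: p=22
  J1: p=23
Order: J2 → J3 → J1


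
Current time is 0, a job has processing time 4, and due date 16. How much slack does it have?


Slack = due - current_time - processing
= 16 - 0 - 4
= 12


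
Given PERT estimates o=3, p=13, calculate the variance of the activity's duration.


σ² = ((p - o) / 6)² = (p - o)² / 36
= (13 - 3)² / 36
= 10² / 36
= 100 / 36
= 2.7778


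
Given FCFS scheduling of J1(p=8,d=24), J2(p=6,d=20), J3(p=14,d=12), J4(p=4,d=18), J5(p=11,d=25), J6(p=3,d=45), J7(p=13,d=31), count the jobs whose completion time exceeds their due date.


Completion vs due date:
  J1: C=8, d=24 → on time
  J2: C=14, d=20 → on time
  J3: C=28, d=12 → TARDY
  J4: C=32, d=18 → TARDY
  J5: C=43, d=25 → TARDY
  J6: C=46, d=45 → TARDY
  J7: C=59, d=31 → TARDY
Tardy jobs: J3, J4, J5, J6, J7
Count = 5


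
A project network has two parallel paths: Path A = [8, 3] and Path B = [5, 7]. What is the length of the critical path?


Path A: 8 + 3 = 11
Path B: 5 + 7 = 12
Critical path = longest = max(11, 12)
= 12 (Path B)


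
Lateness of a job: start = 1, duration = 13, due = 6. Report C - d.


Completion = 1 + 13 = 14
Lateness = C - d = 14 - 6
= 8


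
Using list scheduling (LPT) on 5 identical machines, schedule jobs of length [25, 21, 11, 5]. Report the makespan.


Jobs (LPT sorted): [25, 21, 11, 5]
Machines: 5
  J=25 → Machine 1 (load: 0+25=25)
  J=21 → Machine 2 (load: 0+21=21)
  J=11 → Machine 3 (load: 0+11=11)
  J=5 → Machine 4 (load: 0+5=5)
Machine loads: [25, 21, 11, 5, 0]
Makespan = max = 25 time units


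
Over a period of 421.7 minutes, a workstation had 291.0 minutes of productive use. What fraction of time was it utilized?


Utilization = busy / total × 100
= 291.0 / 421.7 × 100
= 69.0%


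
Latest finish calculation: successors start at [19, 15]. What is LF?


LF = min of all successor start times
Successors start at: [19, 15]
LF = min(19, 15)
= 15


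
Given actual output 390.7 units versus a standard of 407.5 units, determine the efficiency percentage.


Efficiency = (actual / standard) × 100
= (390.7 / 407.5) × 100
= 95.9%


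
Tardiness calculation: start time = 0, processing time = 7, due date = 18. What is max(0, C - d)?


Completion = start + processing = 0 + 7 = 7
Tardiness = max(0, C - d) = max(0, 7 - 18)
= max(0, -11)
= 0


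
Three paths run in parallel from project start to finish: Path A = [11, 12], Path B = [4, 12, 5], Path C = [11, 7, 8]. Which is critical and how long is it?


Path A: 11 + 12 = 23
Path B: 4 + 12 + 5 = 21
Path C: 11 + 7 + 8 = 26
Critical path = longest = max(23, 21, 26)
= 26 (Path C)


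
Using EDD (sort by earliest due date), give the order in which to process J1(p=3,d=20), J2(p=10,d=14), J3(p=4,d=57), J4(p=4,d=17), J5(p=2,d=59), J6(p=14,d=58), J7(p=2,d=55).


EDD: sort by earliest due date
  J2: d=14, p=10
  J4: d=17, p=4
  J1: d=20, p=3
  J7: d=55, p=2
  J3: d=57, p=4
  J6: d=58, p=14
  J5: d=59, p=2
Order: J2 → J4 → J1 → J7 → J3 → J6 → J5


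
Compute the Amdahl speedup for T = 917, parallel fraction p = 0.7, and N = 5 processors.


Amdahl's law: T_p = T × ((1-p) + p/N)
= 917 × ((1-0.7) + 0.7/5)
= 917 × (0.30 + 0.1400)
= 917 × 0.4400
= 403.48
Speedup = 917/403.48
= 2.27×


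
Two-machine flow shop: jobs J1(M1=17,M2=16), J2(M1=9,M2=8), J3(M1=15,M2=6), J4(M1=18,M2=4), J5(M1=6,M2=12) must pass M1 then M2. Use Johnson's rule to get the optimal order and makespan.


Johnson's rule:
Group 1 (M1≤M2, sort by M1): ['J5']
Group 2 (M1>M2, sort desc M2): ['J1', 'J2', 'J3', 'J4']
Sequence: J5 → J1 → J2 → J3 → J4
Makespan calculation:
  J5: M1 done=6, M2 done=18
  J1: M1 done=23, M2 done=39
  J2: M1 done=32, M2 done=47
  J3: M1 done=47, M2 done=53
  J4: M1 done=65, M2 done=69
= Sequence: J5 → J1 → J2 → J3 → J4, Makespan: 69


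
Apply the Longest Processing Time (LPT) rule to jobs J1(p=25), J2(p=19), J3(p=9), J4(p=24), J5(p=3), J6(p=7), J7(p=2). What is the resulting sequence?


LPT: sort by longest processing time first
  J1: p=25
  J4: p=24
  J2: p=19
  J3: p=9
  J6: p=7
  J5: p=3
  J7: p=2
Order: J1 → J4 → J2 → J3 → J6 → J5 → J7


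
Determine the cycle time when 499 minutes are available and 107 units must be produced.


Cycle time = available time / demand
= 499 / 107
= 4.66 min/unit


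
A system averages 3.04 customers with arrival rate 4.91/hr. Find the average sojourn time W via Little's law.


Little's law: L = λW → W = L / λ
= 3.04 / 4.91
= 0.62 hours


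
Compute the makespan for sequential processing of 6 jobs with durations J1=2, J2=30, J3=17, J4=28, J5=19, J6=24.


Sequential makespan: sum all processing times
= 2 + 30 + 17 + 28 + 19 + 24
= 120 time units


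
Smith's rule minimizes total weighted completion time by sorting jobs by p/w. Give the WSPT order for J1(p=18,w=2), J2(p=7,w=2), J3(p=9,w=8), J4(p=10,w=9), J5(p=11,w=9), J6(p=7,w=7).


WSPT (Smith's rule): sort by p/w ascending
  J6: p/w = 7/7 = 1.000
  J4: p/w = 10/9 = 1.111
  J3: p/w = 9/8 = 1.125
  J5: p/w = 11/9 = 1.222
  J2: p/w = 7/2 = 3.500
  J1: p/w = 18/2 = 9.000
Order: J6 → J4 → J3 → J5 → J2 → J1


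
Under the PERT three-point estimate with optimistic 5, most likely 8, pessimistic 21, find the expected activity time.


te = (o + 4m + p) / 6
= (5 + 4×8 + 21) / 6
= (5 + 32 + 21) / 6
= 58 / 6
= 9.67


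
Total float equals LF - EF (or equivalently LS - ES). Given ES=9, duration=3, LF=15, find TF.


EF = ES + duration = 9 + 3 = 12
LS = LF - duration = 15 - 3 = 12
Total Float = LF - EF = 15 - 12
(or LS - ES = 12 - 9)
= 3


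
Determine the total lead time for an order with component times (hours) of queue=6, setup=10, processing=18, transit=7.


Lead time = queue + setup + processing + transit
= 6 + 10 + 18 + 7
= 41 hours


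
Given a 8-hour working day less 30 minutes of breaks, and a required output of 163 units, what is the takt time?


Available = 8×60 - 30 = 450 min
Takt time = 450 / 163
= 2.76 min/unit


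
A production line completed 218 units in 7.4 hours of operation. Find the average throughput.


Throughput = units / time
= 218 / 7.4
= 29.5 units/hour


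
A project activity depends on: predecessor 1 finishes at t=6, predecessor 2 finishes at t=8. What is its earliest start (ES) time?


ES = max of all predecessor completion times
Predecessors: [6, 8]
ES = max(6, 8)
= 8


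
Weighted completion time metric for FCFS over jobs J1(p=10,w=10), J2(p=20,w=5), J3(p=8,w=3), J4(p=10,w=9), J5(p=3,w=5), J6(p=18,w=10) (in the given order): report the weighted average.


Completion times:
  J1: C=10, w×C=10×10=100
  J2: C=30, w×C=5×30=150
  J3: C=38, w×C=3×38=114
  J4: C=48, w×C=9×48=432
  J5: C=51, w×C=5×51=255
  J6: C=69, w×C=10×69=690
Sum w×C = 1741
Sum w = 42
Weighted avg = 1741/42
= 41.45


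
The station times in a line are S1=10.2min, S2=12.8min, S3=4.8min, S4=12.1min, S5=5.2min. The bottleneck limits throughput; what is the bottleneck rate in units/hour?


Bottleneck = longest station time
Station times: [10.2, 12.8, 4.8, 12.1, 5.2]
Max = 12.8 min
Rate = 60 / 12.8
= 4.69 units/hour (bottleneck: 12.8min)


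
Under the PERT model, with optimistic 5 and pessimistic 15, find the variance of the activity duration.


σ² = ((p - o) / 6)² = (p - o)² / 36
= (15 - 5)² / 36
= 10² / 36
= 100 / 36
= 2.7778


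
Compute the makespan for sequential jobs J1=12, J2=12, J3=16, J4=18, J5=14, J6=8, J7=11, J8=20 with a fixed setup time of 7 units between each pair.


Makespan = Σ processing + (n-1) × setup
= (12 + 12 + 16 + 18 + 14 + 8 + 11 + 20) + (8-1)×7
= 111 + 49
= 160 time units


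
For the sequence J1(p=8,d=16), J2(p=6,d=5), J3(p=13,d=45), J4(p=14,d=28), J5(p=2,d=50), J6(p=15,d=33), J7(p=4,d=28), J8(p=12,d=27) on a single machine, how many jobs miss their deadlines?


Completion vs due date:
  J1: C=8, d=16 → on time
  J2: C=14, d=5 → TARDY
  J3: C=27, d=45 → on time
  J4: C=41, d=28 → TARDY
  J5: C=43, d=50 → on time
  J6: C=58, d=33 → TARDY
  J7: C=62, d=28 → TARDY
  J8: C=74, d=27 → TARDY
Tardy jobs: J2, J4, J6, J7, J8
Count = 5


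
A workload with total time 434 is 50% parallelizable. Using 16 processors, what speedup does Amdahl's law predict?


Amdahl's law: T_p = T × ((1-p) + p/N)
= 434 × ((1-0.5) + 0.5/16)
= 434 × (0.50 + 0.0312)
= 434 × 0.5312
= 230.56
Speedup = 434/230.56
= 1.88×


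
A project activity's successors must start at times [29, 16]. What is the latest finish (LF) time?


LF = min of all successor start times
Successors start at: [29, 16]
LF = min(29, 16)
= 16


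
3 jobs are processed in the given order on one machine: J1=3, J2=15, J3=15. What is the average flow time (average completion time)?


Completion times:
  J1: completes at 3
  J2: completes at 18
  J3: completes at 33
Sum = 54
Average = 54/3
= 18.00


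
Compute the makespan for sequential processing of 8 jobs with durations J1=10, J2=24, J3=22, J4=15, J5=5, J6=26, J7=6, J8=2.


Sequential makespan: sum all processing times
= 10 + 24 + 22 + 15 + 5 + 26 + 6 + 2
= 110 time units


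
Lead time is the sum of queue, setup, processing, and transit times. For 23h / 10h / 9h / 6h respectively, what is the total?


Lead time = queue + setup + processing + transit
= 23 + 10 + 9 + 6
= 48 hours


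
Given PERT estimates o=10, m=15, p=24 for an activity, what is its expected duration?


te = (o + 4m + p) / 6
= (10 + 4×15 + 24) / 6
= (10 + 60 + 24) / 6
= 94 / 6
= 15.67


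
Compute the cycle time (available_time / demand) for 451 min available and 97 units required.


Cycle time = available time / demand
= 451 / 97
= 4.65 min/unit


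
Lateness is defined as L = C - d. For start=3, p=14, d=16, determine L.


Completion = 3 + 14 = 17
Lateness = C - d = 17 - 16
= 1


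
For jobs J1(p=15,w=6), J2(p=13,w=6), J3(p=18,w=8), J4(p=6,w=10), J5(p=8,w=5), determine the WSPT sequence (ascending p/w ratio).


WSPT (Smith's rule): sort by p/w ascending
  J4: p/w = 6/10 = 0.600
  J5: p/w = 8/5 = 1.600
  J2: p/w = 13/6 = 2.167
  J3: p/w = 18/8 = 2.250
  J1: p/w = 15/6 = 2.500
Order: J4 → J5 → J2 → J3 → J1


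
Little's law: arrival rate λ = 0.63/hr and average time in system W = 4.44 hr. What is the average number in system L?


Little's law: L = λ × W
= 0.63 × 4.44
= 2.80


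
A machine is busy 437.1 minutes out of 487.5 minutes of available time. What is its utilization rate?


Utilization = busy / total × 100
= 437.1 / 487.5 × 100
= 89.7%


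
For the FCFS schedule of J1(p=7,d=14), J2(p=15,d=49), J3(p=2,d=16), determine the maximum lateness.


Lateness per job (L = C - d):
  J1: C=7, d=14, L=-7
  J2: C=22, d=49, L=-27
  J3: C=24, d=16, L=8
Lmax = max(-7, -27, 8)
= 8


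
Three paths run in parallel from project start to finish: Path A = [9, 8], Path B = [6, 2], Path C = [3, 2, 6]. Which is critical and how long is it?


Path A: 9 + 8 = 17
Path B: 6 + 2 = 8
Path C: 3 + 2 + 6 = 11
Critical path = longest = max(17, 8, 11)
= 17 (Path A)


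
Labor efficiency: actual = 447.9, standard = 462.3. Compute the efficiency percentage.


Efficiency = (actual / standard) × 100
= (447.9 / 462.3) × 100
= 96.9%


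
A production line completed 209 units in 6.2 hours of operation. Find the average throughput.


Throughput = units / time
= 209 / 6.2
= 33.7 units/hour


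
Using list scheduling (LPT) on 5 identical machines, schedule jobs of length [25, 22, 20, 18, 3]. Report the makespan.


Jobs (LPT sorted): [25, 22, 20, 18, 3]
Machines: 5
  J=25 → Machine 1 (load: 0+25=25)
  J=22 → Machine 2 (load: 0+22=22)
  J=20 → Machine 3 (load: 0+20=20)
  J=18 → Machine 4 (load: 0+18=18)
  J=3 → Machine 5 (load: 0+3=3)
Machine loads: [25, 22, 20, 18, 3]
Makespan = max = 25 time units


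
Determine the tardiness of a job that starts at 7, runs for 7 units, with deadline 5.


Completion = start + processing = 7 + 7 = 14
Tardiness = max(0, C - d) = max(0, 14 - 5)
= max(0, 9)
= 9


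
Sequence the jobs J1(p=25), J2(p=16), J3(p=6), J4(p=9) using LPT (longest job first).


LPT: sort by longest processing time first
  J1: p=25
  J2: p=16
  J4: p=9
  J3: p=6
Order: J1 → J2 → J4 → J3


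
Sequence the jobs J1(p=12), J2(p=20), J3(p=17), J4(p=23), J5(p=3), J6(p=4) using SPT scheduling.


SPT: sort by shortest processing time
  J5: p=3
  J6: p=4
  J1: p=12
  J3: p=17
  J2: p=20
  J4: p=23
Order: J5 → J6 → J1 → J3 → J2 → J4


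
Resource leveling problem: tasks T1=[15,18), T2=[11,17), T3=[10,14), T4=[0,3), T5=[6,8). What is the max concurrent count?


Check each time point for overlaps:
  t=11: 2 tasks active (T2, T3)
Max concurrent = 2


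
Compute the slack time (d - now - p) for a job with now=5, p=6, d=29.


Slack = due - current_time - processing
= 29 - 5 - 6
= 18


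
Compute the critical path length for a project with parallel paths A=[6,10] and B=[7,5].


Path A: 6 + 10 = 16
Path B: 7 + 5 = 12
Critical path = longest = max(16, 12)
= 16 (Path A)


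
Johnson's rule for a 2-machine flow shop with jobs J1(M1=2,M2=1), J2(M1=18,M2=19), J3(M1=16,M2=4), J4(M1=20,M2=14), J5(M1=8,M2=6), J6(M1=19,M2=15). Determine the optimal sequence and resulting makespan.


Johnson's rule:
Group 1 (M1≤M2, sort by M1): ['J2']
Group 2 (M1>M2, sort desc M2): ['J6', 'J4', 'J5', 'J3', 'J1']
Sequence: J2 → J6 → J4 → J5 → J3 → J1
Makespan calculation:
  J2: M1 done=18, M2 done=37
  J6: M1 done=37, M2 done=52
  J4: M1 done=57, M2 done=71
  J5: M1 done=65, M2 done=77
  J3: M1 done=81, M2 done=85
  J1: M1 done=83, M2 done=86
= Sequence: J2 → J6 → J4 → J5 → J3 → J1, Makespan: 86


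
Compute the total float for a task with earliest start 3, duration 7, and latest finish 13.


EF = ES + duration = 3 + 7 = 10
LS = LF - duration = 13 - 7 = 6
Total Float = LF - EF = 13 - 10
(or LS - ES = 6 - 3)
= 3


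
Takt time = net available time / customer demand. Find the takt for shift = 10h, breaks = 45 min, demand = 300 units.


Available = 10×60 - 45 = 555 min
Takt time = 555 / 300
= 1.85 min/unit


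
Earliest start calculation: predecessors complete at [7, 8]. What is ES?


ES = max of all predecessor completion times
Predecessors: [7, 8]
ES = max(7, 8)
= 8


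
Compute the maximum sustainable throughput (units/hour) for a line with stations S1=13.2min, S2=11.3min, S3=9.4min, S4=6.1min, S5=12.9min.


Bottleneck = longest station time
Station times: [13.2, 11.3, 9.4, 6.1, 12.9]
Max = 13.2 min
Rate = 60 / 13.2
= 4.55 units/hour (bottleneck: 13.2min)


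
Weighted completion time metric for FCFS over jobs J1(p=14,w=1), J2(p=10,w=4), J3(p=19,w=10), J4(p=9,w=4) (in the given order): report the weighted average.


Completion times:
  J1: C=14, w×C=1×14=14
  J2: C=24, w×C=4×24=96
  J3: C=43, w×C=10×43=430
  J4: C=52, w×C=4×52=208
Sum w×C = 748
Sum w = 19
Weighted avg = 748/19
= 39.37


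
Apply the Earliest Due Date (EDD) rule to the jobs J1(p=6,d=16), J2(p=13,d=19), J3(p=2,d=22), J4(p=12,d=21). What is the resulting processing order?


EDD: sort by earliest due date
  J1: d=16, p=6
  J2: d=19, p=13
  J4: d=21, p=12
  J3: d=22, p=2
Order: J1 → J2 → J4 → J3


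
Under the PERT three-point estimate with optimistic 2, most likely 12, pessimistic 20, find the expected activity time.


te = (o + 4m + p) / 6
= (2 + 4×12 + 20) / 6
= (2 + 48 + 20) / 6
= 70 / 6
= 11.67


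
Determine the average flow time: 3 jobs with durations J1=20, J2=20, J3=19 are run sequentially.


Completion times:
  J1: completes at 20
  J2: completes at 40
  J3: completes at 59
Sum = 119
Average = 119/3
= 39.67


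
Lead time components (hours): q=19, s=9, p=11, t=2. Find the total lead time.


Lead time = queue + setup + processing + transit
= 19 + 9 + 11 + 2
= 41 hours


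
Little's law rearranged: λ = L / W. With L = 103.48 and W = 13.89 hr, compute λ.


Little's law: L = λW → λ = L / W
= 103.48 / 13.89
= 7.45 per hour


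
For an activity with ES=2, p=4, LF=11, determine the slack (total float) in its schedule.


EF = ES + duration = 2 + 4 = 6
LS = LF - duration = 11 - 4 = 7
Total Float = LF - EF = 11 - 6
(or LS - ES = 7 - 2)
= 5


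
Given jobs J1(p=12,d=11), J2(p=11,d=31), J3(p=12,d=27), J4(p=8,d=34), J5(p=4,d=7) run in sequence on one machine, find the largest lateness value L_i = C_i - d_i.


Lateness per job (L = C - d):
  J1: C=12, d=11, L=1
  J2: C=23, d=31, L=-8
  J3: C=35, d=27, L=8
  J4: C=43, d=34, L=9
  J5: C=47, d=7, L=40
Lmax = max(1, -8, 8, 9, 40)
= 40


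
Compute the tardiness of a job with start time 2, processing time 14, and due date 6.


Completion = start + processing = 2 + 14 = 16
Tardiness = max(0, C - d) = max(0, 16 - 6)
= max(0, 10)
= 10


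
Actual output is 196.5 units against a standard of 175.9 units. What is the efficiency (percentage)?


Efficiency = (actual / standard) × 100
= (196.5 / 175.9) × 100
= 111.7%


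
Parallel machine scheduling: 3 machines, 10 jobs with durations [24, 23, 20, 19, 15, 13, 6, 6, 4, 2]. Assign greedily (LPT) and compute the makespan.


Jobs (LPT sorted): [24, 23, 20, 19, 15, 13, 6, 6, 4, 2]
Machines: 3
  J=24 → Machine 1 (load: 0+24=24)
  J=23 → Machine 2 (load: 0+23=23)
  J=20 → Machine 3 (load: 0+20=20)
  J=19 → Machine 3 (load: 20+19=39)
  J=15 → Machine 2 (load: 23+15=38)
  J=13 → Machine 1 (load: 24+13=37)
  J=6 → Machine 1 (load: 37+6=43)
  J=6 → Machine 2 (load: 38+6=44)
  J=4 → Machine 3 (load: 39+4=43)
  J=2 → Machine 1 (load: 43+2=45)
Machine loads: [45, 44, 43]
Makespan = max = 45 time units


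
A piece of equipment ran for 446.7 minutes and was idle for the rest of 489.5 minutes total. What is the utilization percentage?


Utilization = busy / total × 100
= 446.7 / 489.5 × 100
= 91.3%


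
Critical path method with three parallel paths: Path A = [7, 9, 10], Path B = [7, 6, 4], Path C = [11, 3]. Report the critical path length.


Path A: 7 + 9 + 10 = 26
Path B: 7 + 6 + 4 = 17
Path C: 11 + 3 = 14
Critical path = longest = max(26, 17, 14)
= 26 (Path A)


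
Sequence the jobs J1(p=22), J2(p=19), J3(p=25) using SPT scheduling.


SPT: sort by shortest processing time
  J2: p=19
  J1: p=22
  J3: p=25
Order: J2 → J1 → J3


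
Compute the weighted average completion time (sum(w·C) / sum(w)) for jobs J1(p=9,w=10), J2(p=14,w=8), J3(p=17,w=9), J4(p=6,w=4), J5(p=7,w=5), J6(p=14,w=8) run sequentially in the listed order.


Completion times:
  J1: C=9, w×C=10×9=90
  J2: C=23, w×C=8×23=184
  J3: C=40, w×C=9×40=360
  J4: C=46, w×C=4×46=184
  J5: C=53, w×C=5×53=265
  J6: C=67, w×C=8×67=536
Sum w×C = 1619
Sum w = 44
Weighted avg = 1619/44
= 36.80


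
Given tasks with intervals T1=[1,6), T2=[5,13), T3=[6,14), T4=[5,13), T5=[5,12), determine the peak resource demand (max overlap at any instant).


Check each time point for overlaps:
  t=5: 4 tasks active (T1, T2, T4, T5)
Max concurrent = 4


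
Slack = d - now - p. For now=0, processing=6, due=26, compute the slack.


Slack = due - current_time - processing
= 26 - 0 - 6
= 20


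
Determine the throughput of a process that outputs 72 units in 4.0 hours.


Throughput = units / time
= 72 / 4.0
= 18.0 units/hour


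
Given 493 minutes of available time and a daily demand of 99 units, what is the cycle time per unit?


Cycle time = available time / demand
= 493 / 99
= 4.98 min/unit


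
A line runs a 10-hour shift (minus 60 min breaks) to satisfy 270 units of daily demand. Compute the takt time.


Available = 10×60 - 60 = 540 min
Takt time = 540 / 270
= 2.00 min/unit


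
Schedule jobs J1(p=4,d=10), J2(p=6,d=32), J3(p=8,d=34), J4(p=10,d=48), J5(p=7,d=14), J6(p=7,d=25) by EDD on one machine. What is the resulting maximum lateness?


EDD order: J1 → J5 → J6 → J2 → J3 → J4
Completion and lateness:
  J1: C=4, d=10, L=4-10=-6
  J5: C=11, d=14, L=11-14=-3
  J6: C=18, d=25, L=18-25=-7
  J2: C=24, d=32, L=24-32=-8
  J3: C=32, d=34, L=32-34=-2
  J4: C=42, d=48, L=42-48=-6
Lmax = max(-6, -3, -7, -8, -2, -6)
= -2
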